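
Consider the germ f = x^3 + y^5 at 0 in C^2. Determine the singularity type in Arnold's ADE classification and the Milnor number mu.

Type E_8, Milnor number mu = 8.

The Hessian of f at 0 is [[0, 0], [0, 0]] with rank 0, so corank 2. A Groebner basis of the Jacobian ideal J(f) in C{x,y} is {y^4, x^2}; counting standard monomials gives mu = 8. Corank 2; j^3 = x^3 is a perfect cube, so E-series; the 5-jet and mu = 8 give E_8.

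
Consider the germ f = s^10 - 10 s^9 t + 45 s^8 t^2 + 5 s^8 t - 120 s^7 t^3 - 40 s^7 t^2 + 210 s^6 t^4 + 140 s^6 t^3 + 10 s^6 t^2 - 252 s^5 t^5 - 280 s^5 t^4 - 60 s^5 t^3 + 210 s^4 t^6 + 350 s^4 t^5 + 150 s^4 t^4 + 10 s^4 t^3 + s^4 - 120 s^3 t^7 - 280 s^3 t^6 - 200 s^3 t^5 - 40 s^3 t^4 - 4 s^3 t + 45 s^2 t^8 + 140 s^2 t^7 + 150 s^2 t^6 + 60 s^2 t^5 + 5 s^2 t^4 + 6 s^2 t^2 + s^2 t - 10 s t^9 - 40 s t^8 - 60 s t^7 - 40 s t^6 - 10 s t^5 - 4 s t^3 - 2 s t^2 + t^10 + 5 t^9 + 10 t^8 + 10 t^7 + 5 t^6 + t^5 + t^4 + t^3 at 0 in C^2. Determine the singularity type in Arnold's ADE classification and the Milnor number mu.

Type D6, Milnor number mu = 6.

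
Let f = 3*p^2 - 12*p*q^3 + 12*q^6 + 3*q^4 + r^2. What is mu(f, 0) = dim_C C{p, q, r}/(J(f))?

The Hessian of f at 0 is [[6, 0, 0], [0, 0, 0], [0, 0, 2]] with rank 2, so corank 1. A Groebner basis of the Jacobian ideal J(f) in C{p,q,r} is {q^3, p, r}; counting standard monomials gives mu = 3. Corank 1: A-series; mu = 3 gives A_3.

3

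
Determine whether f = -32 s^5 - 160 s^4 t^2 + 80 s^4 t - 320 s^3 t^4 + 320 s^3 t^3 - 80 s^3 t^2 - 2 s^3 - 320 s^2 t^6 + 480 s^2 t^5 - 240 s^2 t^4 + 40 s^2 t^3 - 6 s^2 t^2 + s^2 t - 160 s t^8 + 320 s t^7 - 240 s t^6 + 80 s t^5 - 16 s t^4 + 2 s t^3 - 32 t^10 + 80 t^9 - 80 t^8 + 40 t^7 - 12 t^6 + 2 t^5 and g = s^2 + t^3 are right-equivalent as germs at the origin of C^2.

No.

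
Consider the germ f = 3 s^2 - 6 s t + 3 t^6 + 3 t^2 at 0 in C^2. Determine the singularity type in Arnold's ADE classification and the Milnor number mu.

The Hessian of f at 0 is [[6, -6], [-6, 6]] with rank 1, so corank 1. A Groebner basis of the Jacobian ideal J(f) in C{s,t} is {t^5, s - t}; counting standard monomials gives mu = 5. Corank 1: A-series; mu = 5 gives A_5.

Type A_{5}, Milnor number mu = 5.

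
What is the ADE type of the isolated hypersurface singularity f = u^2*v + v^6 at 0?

The Hessian of f at 0 has rank 0. Corank 2; j^3 = u^2*v has shape L^2 M (L != M), so D-series; mu = 7 gives D_7.

D_7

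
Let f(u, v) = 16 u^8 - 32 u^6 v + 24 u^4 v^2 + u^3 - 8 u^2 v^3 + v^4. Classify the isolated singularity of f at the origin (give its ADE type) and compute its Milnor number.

Type E6, Milnor number mu = 6.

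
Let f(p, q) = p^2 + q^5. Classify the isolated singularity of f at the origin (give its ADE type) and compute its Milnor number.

Type A_4, Milnor number mu = 4.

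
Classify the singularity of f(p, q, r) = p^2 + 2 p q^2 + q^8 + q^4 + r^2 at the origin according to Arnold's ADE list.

A_{7}

The Hessian of f at 0 has rank 2. Corank 1: A-series; mu = 7 gives A_7.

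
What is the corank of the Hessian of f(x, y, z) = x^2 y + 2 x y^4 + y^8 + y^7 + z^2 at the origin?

2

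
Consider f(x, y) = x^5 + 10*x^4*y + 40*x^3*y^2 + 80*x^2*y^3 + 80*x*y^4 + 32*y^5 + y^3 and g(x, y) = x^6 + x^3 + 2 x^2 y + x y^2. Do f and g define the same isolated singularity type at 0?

The Hessian of f at 0 has rank 0. Corank 2; j^3 = y^3 is a perfect cube, so E-series; the 5-jet and mu = 8 give E_8. The Hessian of g at 0 has rank 0. Corank 2; j^3 = x*(x + y)^2 has shape L^2 M (L != M), so D-series; mu = 7 gives D_7. f is E_8 but g is D_7, hence not right-equivalent.

No.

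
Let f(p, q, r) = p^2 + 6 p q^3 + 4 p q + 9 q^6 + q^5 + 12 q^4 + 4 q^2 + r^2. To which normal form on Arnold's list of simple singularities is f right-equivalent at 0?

A4

The Hessian of f at 0 has rank 2. Corank 1: A-series; mu = 4 gives A_4.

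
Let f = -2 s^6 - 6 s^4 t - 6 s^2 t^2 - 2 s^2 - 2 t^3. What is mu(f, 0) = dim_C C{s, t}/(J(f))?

The Hessian of f at 0 has rank 1. Corank 1: A-series; mu = 2 gives A_2.

2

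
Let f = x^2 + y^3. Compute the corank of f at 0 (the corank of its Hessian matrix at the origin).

The Hessian at 0 is [[2, 0], [0, 0]] of rank 1; hence corank 1.

1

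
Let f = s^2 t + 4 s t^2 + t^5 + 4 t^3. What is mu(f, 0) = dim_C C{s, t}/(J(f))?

6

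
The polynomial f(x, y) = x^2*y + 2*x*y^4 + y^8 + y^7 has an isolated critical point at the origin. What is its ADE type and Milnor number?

Type D_9, Milnor number mu = 9.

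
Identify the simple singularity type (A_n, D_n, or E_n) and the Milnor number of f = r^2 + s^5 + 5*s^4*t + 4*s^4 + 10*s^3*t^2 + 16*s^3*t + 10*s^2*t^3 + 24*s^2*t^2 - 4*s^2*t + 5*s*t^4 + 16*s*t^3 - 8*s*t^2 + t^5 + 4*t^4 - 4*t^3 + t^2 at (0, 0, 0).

The Hessian of f at 0 has rank 2. Corank 1: A-series; mu = 4 gives A_4.

Type A_4, Milnor number mu = 4.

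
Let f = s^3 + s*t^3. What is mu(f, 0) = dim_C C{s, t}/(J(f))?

7

The Hessian of f at 0 has rank 0. Corank 2; j^3 = s^3 is a perfect cube, so E-series; the 4-jet and mu = 7 give E_7.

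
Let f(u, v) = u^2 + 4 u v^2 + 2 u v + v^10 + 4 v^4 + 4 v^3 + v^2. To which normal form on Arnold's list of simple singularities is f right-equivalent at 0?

The Hessian of f at 0 has rank 1. Corank 1: A-series; mu = 9 gives A_9.

A_9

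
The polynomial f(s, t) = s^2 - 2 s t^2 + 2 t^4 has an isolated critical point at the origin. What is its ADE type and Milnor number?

Type A_{3}, Milnor number mu = 3.

The Hessian of f at 0 has rank 1. Corank 1: A-series; mu = 3 gives A_3.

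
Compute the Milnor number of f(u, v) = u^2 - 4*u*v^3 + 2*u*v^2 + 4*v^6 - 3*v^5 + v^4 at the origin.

4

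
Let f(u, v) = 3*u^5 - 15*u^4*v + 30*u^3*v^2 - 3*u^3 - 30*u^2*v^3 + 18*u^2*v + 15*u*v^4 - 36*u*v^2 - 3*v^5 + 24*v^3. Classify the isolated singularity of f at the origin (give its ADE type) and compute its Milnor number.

Type E_8, Milnor number mu = 8.

The Hessian of f at 0 is [[0, 0], [0, 0]] with rank 0, so corank 2. A Groebner basis of the Jacobian ideal J(f) in C{u,v} is {v^5, u*v^3 - 7*v^4/4, u^2 - 4*u*v + 4*v^2}; counting standard monomials gives mu = 8. Corank 2; j^3 = -3*(u - 2*v)^3 is a perfect cube, so E-series; the 5-jet and mu = 8 give E_8.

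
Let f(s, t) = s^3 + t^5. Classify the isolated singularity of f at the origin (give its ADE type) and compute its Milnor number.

Type E_8, Milnor number mu = 8.

The Hessian of f at 0 has rank 0. Corank 2; j^3 = s^3 is a perfect cube, so E-series; the 5-jet and mu = 8 give E_8.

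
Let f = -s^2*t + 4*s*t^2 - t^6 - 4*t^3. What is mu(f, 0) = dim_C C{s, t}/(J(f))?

The Hessian of f at 0 is [[0, 0], [0, 0]] with rank 0, so corank 2. A Groebner basis of the Jacobian ideal J(f) in C{s,t} is {s^2/6 + t^5 - 2*t^2/3, s^3 - 8*t^3, s*t - 2*t^2}; counting standard monomials gives mu = 7. Corank 2; j^3 = -t*(s - 2*t)^2 has shape L^2 M (L != M), so D-series; mu = 7 gives D_7.

7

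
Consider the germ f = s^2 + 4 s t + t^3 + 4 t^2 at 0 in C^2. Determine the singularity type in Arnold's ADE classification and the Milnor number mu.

The Hessian of f at 0 is [[2, 4], [4, 8]] with rank 1, so corank 1. A Groebner basis of the Jacobian ideal J(f) in C{s,t} is {t^2, s + 2*t}; counting standard monomials gives mu = 2. Corank 1: A-series; mu = 2 gives A_2.

Type A_2, Milnor number mu = 2.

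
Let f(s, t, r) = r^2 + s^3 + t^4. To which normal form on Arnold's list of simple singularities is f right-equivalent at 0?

The Hessian of f at 0 has rank 1. Corank 2; j^3 = s^3 is a perfect cube, so E-series; the 4-jet and mu = 6 give E_6.

E_{6}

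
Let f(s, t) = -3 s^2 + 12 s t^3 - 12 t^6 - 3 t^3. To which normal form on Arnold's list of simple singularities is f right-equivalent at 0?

The Hessian of f at 0 has rank 1. Corank 1: A-series; mu = 2 gives A_2.

A_2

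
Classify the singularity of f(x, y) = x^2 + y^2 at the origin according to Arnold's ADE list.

A1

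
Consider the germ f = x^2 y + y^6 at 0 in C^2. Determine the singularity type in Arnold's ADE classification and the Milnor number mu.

Type D_7, Milnor number mu = 7.

The Hessian of f at 0 is [[0, 0], [0, 0]] with rank 0, so corank 2. A Groebner basis of the Jacobian ideal J(f) in C{x,y} is {x^2/6 + y^5, x^3, x*y}; counting standard monomials gives mu = 7. Corank 2; j^3 = x^2*y has shape L^2 M (L != M), so D-series; mu = 7 gives D_7.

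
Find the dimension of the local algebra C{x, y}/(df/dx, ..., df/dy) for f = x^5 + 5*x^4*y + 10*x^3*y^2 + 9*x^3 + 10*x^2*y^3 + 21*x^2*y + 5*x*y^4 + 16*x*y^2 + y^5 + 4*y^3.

6

The Hessian of f at 0 has rank 0. Corank 2; j^3 = (x + y)*(3*x + 2*y)^2 has shape L^2 M (L != M), so D-series; mu = 6 gives D_6.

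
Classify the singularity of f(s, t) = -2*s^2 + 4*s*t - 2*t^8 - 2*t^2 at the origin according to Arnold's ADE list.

A_{7}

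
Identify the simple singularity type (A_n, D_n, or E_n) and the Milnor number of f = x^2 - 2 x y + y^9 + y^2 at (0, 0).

Type A8, Milnor number mu = 8.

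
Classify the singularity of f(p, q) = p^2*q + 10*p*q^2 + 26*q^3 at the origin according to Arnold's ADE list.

D_4

The Hessian of f at 0 is [[0, 0], [0, 0]] with rank 0, so corank 2. A Groebner basis of the Jacobian ideal J(f) in C{p,q} is {q^3, p^2 - 22*q^2, p*q + 5*q^2}; counting standard monomials gives mu = 4. Corank 2; j^3 = q*(p^2 + 10*p*q + 26*q^2) splits into three distinct lines over C (the quadratic factor has nonzero discriminant), so D_4.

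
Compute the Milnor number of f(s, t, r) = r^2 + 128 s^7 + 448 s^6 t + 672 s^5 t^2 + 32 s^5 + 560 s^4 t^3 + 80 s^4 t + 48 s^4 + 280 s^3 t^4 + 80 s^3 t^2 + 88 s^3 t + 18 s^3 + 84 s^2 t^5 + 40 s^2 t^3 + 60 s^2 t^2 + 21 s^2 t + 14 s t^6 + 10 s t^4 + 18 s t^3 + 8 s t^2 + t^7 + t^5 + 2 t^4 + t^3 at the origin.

The Hessian of f at 0 is [[0, 0, 0], [0, 0, 0], [0, 0, 2]] with rank 1, so corank 2. A Groebner basis of the Jacobian ideal J(f) in C{s,t,r} is {-84321*s^2/370 + s*t^3 - 10611*s*t^2/370 - 131139*s*t/740 - 7767*t^3/740 - 135*t^2/4, 100602*s^2/185 + 13797*s*t^2/185 + 78489*s*t/185 + t^4 + 5022*t^3/185 + 81*t^2, s^3 - 573*s^2/370 - 183*s*t^2/370 - 937*s*t/740 - 101*t^3/740 - t^2/4, s^2*t + 567*s^2/370 + 307*s*t^2/370 + 933*s*t/740 + 129*t^3/740 + t^2/4, r}; counting standard monomials gives mu = 8. Corank 2; j^3 = (2*s + t)*(3*s + t)^2 has shape L^2 M (L != M), so D-series; mu = 8 gives D_8.

8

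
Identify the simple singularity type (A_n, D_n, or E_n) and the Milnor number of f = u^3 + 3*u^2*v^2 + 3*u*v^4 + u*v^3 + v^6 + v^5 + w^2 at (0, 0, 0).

The Hessian of f at 0 is [[0, 0, 0], [0, 0, 0], [0, 0, 2]] with rank 1, so corank 2. A Groebner basis of the Jacobian ideal J(f) in C{u,v,w} is {-u^2 + v^4 - v^3/3, u^3, u^2*v + u^2/3 + v^3/9, u^2 + u*v^2 + v^3/3, w}; counting standard monomials gives mu = 7. Corank 2; j^3 = u^3 is a perfect cube, so E-series; the 4-jet and mu = 7 give E_7.

Type E_7, Milnor number mu = 7.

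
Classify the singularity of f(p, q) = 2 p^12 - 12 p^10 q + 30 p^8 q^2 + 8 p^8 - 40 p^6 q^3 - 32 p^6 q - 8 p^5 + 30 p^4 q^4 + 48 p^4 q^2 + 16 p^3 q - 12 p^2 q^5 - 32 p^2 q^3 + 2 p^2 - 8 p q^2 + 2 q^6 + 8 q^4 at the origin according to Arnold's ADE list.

A_5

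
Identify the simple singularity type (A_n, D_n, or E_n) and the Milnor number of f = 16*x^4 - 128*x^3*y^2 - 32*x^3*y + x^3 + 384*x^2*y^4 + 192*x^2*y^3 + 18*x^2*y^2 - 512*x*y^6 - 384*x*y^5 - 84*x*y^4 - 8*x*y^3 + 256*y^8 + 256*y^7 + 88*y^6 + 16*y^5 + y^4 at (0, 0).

The Hessian of f at 0 has rank 0. Corank 2; j^3 = x^3 is a perfect cube, so E-series; the 4-jet and mu = 6 give E_6.

Type E_{6}, Milnor number mu = 6.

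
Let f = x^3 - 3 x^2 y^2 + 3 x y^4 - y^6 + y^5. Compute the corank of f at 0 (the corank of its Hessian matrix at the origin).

Hessian at 0 has rank 0.

2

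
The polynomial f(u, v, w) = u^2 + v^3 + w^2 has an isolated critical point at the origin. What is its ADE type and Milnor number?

Type A2, Milnor number mu = 2.

The Hessian of f at 0 is [[2, 0, 0], [0, 0, 0], [0, 0, 2]] with rank 2, so corank 1. A Groebner basis of the Jacobian ideal J(f) in C{u,v,w} is {v^2, u, w}; counting standard monomials gives mu = 2. Corank 1: A-series; mu = 2 gives A_2.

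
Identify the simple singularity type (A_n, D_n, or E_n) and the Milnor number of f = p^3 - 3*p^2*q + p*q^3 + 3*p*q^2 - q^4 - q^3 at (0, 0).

The Hessian of f at 0 is [[0, 0], [0, 0]] with rank 0, so corank 2. A Groebner basis of the Jacobian ideal J(f) in C{p,q} is {p^3 - 3*p^2*q - 6*p^2 + 12*p*q - 6*q^2, 3*p^2 + p*q^2 - 6*p*q + 3*q^2, 3*p^2 - 6*p*q + q^3 + 3*q^2}; counting standard monomials gives mu = 7. Corank 2; j^3 = (p - q)^3 is a perfect cube, so E-series; the 4-jet and mu = 7 give E_7.

Type E_7, Milnor number mu = 7.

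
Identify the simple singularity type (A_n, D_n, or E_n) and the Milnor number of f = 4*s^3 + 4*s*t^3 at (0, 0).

Type E7, Milnor number mu = 7.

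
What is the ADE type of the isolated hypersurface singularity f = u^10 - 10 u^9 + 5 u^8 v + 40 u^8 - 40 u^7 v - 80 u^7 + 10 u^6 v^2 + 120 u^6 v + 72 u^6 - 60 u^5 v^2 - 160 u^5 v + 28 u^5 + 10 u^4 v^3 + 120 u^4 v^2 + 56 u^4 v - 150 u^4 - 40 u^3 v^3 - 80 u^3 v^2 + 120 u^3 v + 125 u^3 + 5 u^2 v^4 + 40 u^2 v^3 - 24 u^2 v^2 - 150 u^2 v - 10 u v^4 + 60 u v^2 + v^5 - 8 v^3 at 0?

E_8

The Hessian of f at 0 is [[0, 0], [0, 0]] with rank 0, so corank 2. A Groebner basis of the Jacobian ideal J(f) in C{u,v} is {53125*u^2/384 + u*v^3 - 425*u*v^2/24 - 10625*u*v/96 + 85*v^3/12 + 2125*v^2/96, 15625*u^2/48 - 125*u*v^2/3 - 3125*u*v/12 + v^4 + 50*v^3/3 + 625*v^2/12, u^3 + 5*u^2/4 - 16*u*v^2/25 - u*v + 24*v^3/125 + v^2/5, u^2*v + 25*u^2/24 - 14*u*v^2/15 - 5*u*v/6 + 16*v^3/75 + v^2/6}; counting standard monomials gives mu = 8. Corank 2; j^3 = (5*u - 2*v)^3 is a perfect cube, so E-series; the 5-jet and mu = 8 give E_8.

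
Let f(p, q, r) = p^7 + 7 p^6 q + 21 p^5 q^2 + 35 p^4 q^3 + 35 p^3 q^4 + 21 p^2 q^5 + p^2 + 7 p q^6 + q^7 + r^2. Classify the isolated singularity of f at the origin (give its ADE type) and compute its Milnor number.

Type A_{6}, Milnor number mu = 6.

The Hessian of f at 0 has rank 2. Corank 1: A-series; mu = 6 gives A_6.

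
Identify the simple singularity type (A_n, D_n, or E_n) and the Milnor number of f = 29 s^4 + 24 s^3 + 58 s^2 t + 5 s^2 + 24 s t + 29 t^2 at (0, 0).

Type A1, Milnor number mu = 1.

The Hessian of f at 0 has rank 2. Corank 0: nondegenerate Morse point, so A_1.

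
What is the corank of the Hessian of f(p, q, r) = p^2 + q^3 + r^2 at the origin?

1

Hessian at 0 has rank 2.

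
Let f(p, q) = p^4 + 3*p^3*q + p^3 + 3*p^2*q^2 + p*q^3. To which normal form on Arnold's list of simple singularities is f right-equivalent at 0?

E_{7}

The Hessian of f at 0 has rank 0. Corank 2; j^3 = p^3 is a perfect cube, so E-series; the 4-jet and mu = 7 give E_7.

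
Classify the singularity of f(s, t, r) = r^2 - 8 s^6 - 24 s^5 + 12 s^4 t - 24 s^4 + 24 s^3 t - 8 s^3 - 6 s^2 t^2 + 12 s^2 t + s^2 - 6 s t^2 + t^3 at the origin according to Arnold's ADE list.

A2

The Hessian of f at 0 has rank 2. Corank 1: A-series; mu = 2 gives A_2.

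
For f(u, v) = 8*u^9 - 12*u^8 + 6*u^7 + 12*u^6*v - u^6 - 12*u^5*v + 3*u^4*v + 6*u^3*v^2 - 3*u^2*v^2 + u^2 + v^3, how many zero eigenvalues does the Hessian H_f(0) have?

1

The Hessian at 0 is [[2, 0], [0, 0]] of rank 1; hence corank 1.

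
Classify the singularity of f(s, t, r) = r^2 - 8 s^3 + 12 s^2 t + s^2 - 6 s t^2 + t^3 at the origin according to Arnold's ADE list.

A_2

The Hessian of f at 0 has rank 2. Corank 1: A-series; mu = 2 gives A_2.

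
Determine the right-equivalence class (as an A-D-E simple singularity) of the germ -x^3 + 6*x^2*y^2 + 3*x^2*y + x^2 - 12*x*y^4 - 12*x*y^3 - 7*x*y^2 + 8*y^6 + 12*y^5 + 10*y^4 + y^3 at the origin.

A_{2}

The Hessian of f at 0 is [[2, 0], [0, 0]] with rank 1, so corank 1. A Groebner basis of the Jacobian ideal J(f) in C{x,y} is {y^2, x}; counting standard monomials gives mu = 2. Corank 1: A-series; mu = 2 gives A_2.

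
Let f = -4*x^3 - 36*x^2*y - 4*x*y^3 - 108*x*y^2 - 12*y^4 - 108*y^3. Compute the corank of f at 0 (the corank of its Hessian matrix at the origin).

2

The Hessian at 0 is [[0, 0], [0, 0]] of rank 0; hence corank 2.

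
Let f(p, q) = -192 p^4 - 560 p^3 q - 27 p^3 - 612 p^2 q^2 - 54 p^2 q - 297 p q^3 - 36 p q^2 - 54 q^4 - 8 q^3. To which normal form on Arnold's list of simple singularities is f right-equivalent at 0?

E_{7}

The Hessian of f at 0 has rank 0. Corank 2; j^3 = -(3*p + 2*q)^3 is a perfect cube, so E-series; the 4-jet and mu = 7 give E_7.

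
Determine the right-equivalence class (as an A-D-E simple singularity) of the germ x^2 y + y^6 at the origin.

D7

The Hessian of f at 0 is [[0, 0], [0, 0]] with rank 0, so corank 2. A Groebner basis of the Jacobian ideal J(f) in C{x,y} is {x^2/6 + y^5, x^3, x*y}; counting standard monomials gives mu = 7. Corank 2; j^3 = x^2*y has shape L^2 M (L != M), so D-series; mu = 7 gives D_7.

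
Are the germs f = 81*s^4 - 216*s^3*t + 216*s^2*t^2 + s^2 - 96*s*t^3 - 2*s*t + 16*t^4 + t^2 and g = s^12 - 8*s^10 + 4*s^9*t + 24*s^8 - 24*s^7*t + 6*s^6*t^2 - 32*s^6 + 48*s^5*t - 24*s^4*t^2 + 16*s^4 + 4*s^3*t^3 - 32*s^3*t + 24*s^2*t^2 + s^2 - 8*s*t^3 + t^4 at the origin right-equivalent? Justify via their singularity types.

The Hessian of f at 0 is [[2, -2], [-2, 2]] with rank 1, so corank 1. A Groebner basis of the Jacobian ideal J(f) in C{s,t} is {t^3, s - t}; counting standard monomials gives mu = 3. Corank 1: A-series; mu = 3 gives A_3. The Hessian of g at 0 is [[2, 0], [0, 0]] with rank 1, so corank 1. A Groebner basis of the Jacobian ideal J(g) in C{s,t} is {t^3, s}; counting standard monomials gives mu = 3. Corank 1: A-series; mu = 3 gives A_3. Both have type A_3, hence right-equivalent.

Yes.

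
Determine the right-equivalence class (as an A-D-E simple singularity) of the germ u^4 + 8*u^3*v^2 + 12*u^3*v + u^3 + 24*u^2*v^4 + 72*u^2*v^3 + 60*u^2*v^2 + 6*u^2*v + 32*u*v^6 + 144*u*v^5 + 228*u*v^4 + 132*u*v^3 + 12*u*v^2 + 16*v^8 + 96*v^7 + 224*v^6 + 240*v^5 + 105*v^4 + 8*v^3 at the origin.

The Hessian of f at 0 is [[0, 0], [0, 0]] with rank 0, so corank 2. A Groebner basis of the Jacobian ideal J(f) in C{u,v} is {u^3 + 9*u^2 + 36*u*v + 36*v^2, u^2*v - 4*u^2 - 16*u*v - 16*v^2, 7*u^2/4 + u*v^2 + 7*u*v + 7*v^2, -3*u^2/4 - 3*u*v + v^3 - 3*v^2}; counting standard monomials gives mu = 6. Corank 2; j^3 = (u + 2*v)^3 is a perfect cube, so E-series; the 4-jet and mu = 6 give E_6.

E6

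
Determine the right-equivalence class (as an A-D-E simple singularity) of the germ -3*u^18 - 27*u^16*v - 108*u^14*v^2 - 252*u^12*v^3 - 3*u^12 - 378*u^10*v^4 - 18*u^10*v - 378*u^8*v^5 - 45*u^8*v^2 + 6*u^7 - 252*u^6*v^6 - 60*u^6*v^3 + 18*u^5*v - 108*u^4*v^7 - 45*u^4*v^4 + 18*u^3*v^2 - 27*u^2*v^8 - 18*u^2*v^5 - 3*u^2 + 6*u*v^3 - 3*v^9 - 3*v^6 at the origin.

A_8

The Hessian of f at 0 has rank 1. Corank 1: A-series; mu = 8 gives A_8.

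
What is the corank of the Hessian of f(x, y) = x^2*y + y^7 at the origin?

2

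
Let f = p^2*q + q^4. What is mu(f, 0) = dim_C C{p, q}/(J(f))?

5

The Hessian of f at 0 has rank 0. Corank 2; j^3 = p^2*q has shape L^2 M (L != M), so D-series; mu = 5 gives D_5.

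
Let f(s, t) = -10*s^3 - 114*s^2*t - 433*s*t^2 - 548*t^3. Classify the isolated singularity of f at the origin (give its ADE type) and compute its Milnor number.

Type D_{4}, Milnor number mu = 4.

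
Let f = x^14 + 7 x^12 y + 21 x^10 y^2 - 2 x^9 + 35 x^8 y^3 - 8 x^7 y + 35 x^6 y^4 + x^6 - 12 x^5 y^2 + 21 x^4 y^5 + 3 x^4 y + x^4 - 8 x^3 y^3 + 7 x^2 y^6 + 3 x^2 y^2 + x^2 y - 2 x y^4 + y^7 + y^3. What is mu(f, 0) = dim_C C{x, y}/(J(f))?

The Hessian of f at 0 has rank 0. Corank 2; j^3 = y*(x^2 + y^2) splits into three distinct lines over C (the quadratic factor has nonzero discriminant), so D_4.

4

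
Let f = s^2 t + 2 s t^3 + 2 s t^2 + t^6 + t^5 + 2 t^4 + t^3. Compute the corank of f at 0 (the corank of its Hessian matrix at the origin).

2

The Hessian at 0 is [[0, 0], [0, 0]] of rank 0; hence corank 2.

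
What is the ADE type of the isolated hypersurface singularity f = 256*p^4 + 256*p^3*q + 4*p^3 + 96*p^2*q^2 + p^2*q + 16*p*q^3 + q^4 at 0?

The Hessian of f at 0 is [[0, 0], [0, 0]] with rank 0, so corank 2. A Groebner basis of the Jacobian ideal J(f) in C{p,q} is {p*q^2, -p*q/16 + q^3, p^2 + p*q/4}; counting standard monomials gives mu = 5. Corank 2; j^3 = p^2*(4*p + q) has shape L^2 M (L != M), so D-series; mu = 5 gives D_5.

D_5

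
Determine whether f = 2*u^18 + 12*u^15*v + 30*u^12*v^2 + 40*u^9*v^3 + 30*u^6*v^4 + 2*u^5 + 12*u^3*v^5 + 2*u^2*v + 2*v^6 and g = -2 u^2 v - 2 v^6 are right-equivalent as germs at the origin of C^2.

Yes.

The Hessian of f at 0 has rank 0. Corank 2; j^3 = 2*u^2*v has shape L^2 M (L != M), so D-series; mu = 7 gives D_7. The Hessian of g at 0 has rank 0. Corank 2; j^3 = -2*u^2*v has shape L^2 M (L != M), so D-series; mu = 7 gives D_7. Both have type D_7, hence right-equivalent.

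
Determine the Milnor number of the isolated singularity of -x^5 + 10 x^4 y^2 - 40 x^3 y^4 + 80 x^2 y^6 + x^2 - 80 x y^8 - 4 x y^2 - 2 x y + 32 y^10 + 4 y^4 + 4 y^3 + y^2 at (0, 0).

4

The Hessian of f at 0 is [[2, -2], [-2, 2]] with rank 1, so corank 1. A Groebner basis of the Jacobian ideal J(f) in C{x,y} is {x^2 - 2*x*y + x/2 - y/2, -x/2 + y^2 + y/2}; counting standard monomials gives mu = 4. Corank 1: A-series; mu = 4 gives A_4.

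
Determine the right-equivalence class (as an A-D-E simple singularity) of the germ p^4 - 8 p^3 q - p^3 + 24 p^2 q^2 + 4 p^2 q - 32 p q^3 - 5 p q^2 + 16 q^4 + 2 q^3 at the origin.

D5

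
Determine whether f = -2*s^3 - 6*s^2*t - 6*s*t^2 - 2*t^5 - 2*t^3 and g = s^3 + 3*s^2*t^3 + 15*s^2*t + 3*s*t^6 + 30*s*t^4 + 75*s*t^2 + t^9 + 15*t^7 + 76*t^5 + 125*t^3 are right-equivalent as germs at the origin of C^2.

Yes.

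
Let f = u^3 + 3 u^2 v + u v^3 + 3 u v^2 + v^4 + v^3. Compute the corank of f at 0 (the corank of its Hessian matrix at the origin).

2

Hessian at 0 has rank 0.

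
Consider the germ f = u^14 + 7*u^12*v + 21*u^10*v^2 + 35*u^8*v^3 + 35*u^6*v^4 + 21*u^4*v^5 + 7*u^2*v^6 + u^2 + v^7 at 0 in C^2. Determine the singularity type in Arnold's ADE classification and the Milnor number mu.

Type A_{6}, Milnor number mu = 6.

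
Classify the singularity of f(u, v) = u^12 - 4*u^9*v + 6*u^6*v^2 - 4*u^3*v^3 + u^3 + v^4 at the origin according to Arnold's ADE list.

E_6

The Hessian of f at 0 has rank 0. Corank 2; j^3 = u^3 is a perfect cube, so E-series; the 4-jet and mu = 6 give E_6.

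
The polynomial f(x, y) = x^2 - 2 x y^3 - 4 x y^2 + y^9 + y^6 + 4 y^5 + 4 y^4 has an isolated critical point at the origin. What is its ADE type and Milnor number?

The Hessian of f at 0 has rank 1. Corank 1: A-series; mu = 8 gives A_8.

Type A8, Milnor number mu = 8.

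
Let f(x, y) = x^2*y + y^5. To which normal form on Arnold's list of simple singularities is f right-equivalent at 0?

The Hessian of f at 0 has rank 0. Corank 2; j^3 = x^2*y has shape L^2 M (L != M), so D-series; mu = 6 gives D_6.

D6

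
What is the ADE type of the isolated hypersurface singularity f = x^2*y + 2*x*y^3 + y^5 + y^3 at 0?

The Hessian of f at 0 is [[0, 0], [0, 0]] with rank 0, so corank 2. A Groebner basis of the Jacobian ideal J(f) in C{x,y} is {y^3, x^2 + 3*y^2, x*y}; counting standard monomials gives mu = 4. Corank 2; j^3 = y*(x^2 + y^2) splits into three distinct lines over C (the quadratic factor has nonzero discriminant), so D_4.

D_{4}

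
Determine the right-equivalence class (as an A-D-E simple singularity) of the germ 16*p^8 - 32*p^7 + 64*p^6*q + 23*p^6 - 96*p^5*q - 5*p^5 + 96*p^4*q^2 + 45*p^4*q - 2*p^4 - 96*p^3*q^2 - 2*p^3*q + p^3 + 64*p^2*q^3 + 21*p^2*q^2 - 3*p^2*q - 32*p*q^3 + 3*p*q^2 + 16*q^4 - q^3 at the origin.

E_6

The Hessian of f at 0 has rank 0. Corank 2; j^3 = (p - q)^3 is a perfect cube, so E-series; the 4-jet and mu = 6 give E_6.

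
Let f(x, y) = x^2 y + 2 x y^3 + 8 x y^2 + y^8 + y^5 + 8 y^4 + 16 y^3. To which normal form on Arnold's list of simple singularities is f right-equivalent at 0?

D_9

The Hessian of f at 0 has rank 0. Corank 2; j^3 = y*(x + 4*y)^2 has shape L^2 M (L != M), so D-series; mu = 9 gives D_9.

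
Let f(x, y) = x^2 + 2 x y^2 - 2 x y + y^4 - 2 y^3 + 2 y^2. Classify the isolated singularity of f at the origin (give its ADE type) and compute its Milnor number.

Type A1, Milnor number mu = 1.

The Hessian of f at 0 has rank 2. Corank 0: nondegenerate Morse point, so A_1.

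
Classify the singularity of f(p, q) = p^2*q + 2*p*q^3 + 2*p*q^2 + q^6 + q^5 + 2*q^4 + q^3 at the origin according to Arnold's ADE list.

D_{7}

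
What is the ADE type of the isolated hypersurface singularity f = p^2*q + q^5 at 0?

The Hessian of f at 0 is [[0, 0], [0, 0]] with rank 0, so corank 2. A Groebner basis of the Jacobian ideal J(f) in C{p,q} is {p^2/5 + q^4, p^3, p*q}; counting standard monomials gives mu = 6. Corank 2; j^3 = p^2*q has shape L^2 M (L != M), so D-series; mu = 6 gives D_6.

D_{6}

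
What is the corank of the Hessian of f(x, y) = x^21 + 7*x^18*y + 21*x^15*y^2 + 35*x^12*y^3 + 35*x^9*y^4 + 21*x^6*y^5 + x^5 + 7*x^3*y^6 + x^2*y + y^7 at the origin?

2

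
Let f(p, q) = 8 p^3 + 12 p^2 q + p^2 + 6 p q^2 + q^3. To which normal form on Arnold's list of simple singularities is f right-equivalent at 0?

A2

The Hessian of f at 0 has rank 1. Corank 1: A-series; mu = 2 gives A_2.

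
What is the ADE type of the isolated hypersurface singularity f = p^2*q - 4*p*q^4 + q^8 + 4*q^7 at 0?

The Hessian of f at 0 has rank 0. Corank 2; j^3 = p^2*q has shape L^2 M (L != M), so D-series; mu = 9 gives D_9.

D_{9}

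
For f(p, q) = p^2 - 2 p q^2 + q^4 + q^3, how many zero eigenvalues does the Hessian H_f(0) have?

Hessian at 0 has rank 1.

1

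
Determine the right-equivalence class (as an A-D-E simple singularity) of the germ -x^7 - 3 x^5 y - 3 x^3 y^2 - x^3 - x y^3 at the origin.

E_7

The Hessian of f at 0 is [[0, 0], [0, 0]] with rank 0, so corank 2. A Groebner basis of the Jacobian ideal J(f) in C{x,y} is {x^3, x*y^2, 3*x^2 + y^3}; counting standard monomials gives mu = 7. Corank 2; j^3 = -x^3 is a perfect cube, so E-series; the 4-jet and mu = 7 give E_7.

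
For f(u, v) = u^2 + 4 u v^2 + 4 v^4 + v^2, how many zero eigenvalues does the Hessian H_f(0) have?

0

Hessian at 0 has rank 2.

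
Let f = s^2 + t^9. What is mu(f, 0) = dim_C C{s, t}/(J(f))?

The Hessian of f at 0 has rank 1. Corank 1: A-series; mu = 8 gives A_8.

8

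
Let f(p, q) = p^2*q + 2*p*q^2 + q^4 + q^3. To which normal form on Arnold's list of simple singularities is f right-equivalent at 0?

D5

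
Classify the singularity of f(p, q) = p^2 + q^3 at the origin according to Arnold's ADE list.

A_{2}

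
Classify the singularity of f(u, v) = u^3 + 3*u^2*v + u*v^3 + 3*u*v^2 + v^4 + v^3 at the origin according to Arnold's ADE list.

E_{7}

The Hessian of f at 0 is [[0, 0], [0, 0]] with rank 0, so corank 2. A Groebner basis of the Jacobian ideal J(f) in C{u,v} is {u^3 + 3*u^2*v + 6*u^2 + 12*u*v + 6*v^2, -3*u^2 + u*v^2 - 6*u*v - 3*v^2, 3*u^2 + 6*u*v + v^3 + 3*v^2}; counting standard monomials gives mu = 7. Corank 2; j^3 = (u + v)^3 is a perfect cube, so E-series; the 4-jet and mu = 7 give E_7.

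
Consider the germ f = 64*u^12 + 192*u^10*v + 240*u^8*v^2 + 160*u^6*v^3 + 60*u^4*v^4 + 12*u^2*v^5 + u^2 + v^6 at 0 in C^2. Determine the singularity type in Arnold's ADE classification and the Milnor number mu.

The Hessian of f at 0 has rank 1. Corank 1: A-series; mu = 5 gives A_5.

Type A_5, Milnor number mu = 5.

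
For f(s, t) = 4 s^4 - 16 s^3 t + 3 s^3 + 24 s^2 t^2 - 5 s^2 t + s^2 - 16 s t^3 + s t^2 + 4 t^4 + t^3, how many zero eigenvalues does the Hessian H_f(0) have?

Hessian at 0 has rank 1.

1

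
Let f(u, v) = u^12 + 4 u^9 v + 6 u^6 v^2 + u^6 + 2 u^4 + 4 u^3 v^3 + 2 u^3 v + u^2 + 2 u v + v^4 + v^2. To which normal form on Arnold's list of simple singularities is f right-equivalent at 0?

A3

The Hessian of f at 0 has rank 1. Corank 1: A-series; mu = 3 gives A_3.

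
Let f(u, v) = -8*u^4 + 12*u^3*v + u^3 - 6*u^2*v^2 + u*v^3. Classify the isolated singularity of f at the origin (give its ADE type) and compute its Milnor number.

The Hessian of f at 0 is [[0, 0], [0, 0]] with rank 0, so corank 2. A Groebner basis of the Jacobian ideal J(f) in C{u,v} is {3*u^2/4 + v^4 + v^3/4, u^3, u^2*v - u^2/4 - v^3/12, -u^2 + u*v^2 - v^3/3}; counting standard monomials gives mu = 7. Corank 2; j^3 = u^3 is a perfect cube, so E-series; the 4-jet and mu = 7 give E_7.

Type E7, Milnor number mu = 7.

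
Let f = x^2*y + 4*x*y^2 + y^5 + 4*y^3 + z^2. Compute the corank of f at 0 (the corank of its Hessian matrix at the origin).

2

Hessian at 0 has rank 1.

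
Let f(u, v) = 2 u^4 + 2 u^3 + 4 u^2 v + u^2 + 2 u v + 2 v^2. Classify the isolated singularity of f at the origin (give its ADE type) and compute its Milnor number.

Type A1, Milnor number mu = 1.

The Hessian of f at 0 has rank 2. Corank 0: nondegenerate Morse point, so A_1.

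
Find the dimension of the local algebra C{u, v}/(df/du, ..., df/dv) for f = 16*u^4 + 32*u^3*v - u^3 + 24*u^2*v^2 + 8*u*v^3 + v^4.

6

The Hessian of f at 0 has rank 0. Corank 2; j^3 = -u^3 is a perfect cube, so E-series; the 4-jet and mu = 6 give E_6.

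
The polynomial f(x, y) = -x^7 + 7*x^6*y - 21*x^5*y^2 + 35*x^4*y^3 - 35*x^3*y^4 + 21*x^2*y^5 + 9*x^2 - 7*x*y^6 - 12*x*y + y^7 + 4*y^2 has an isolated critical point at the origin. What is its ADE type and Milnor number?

Type A_{6}, Milnor number mu = 6.

The Hessian of f at 0 is [[18, -12], [-12, 8]] with rank 1, so corank 1. A Groebner basis of the Jacobian ideal J(f) in C{x,y} is {y^6, x - 2*y/3}; counting standard monomials gives mu = 6. Corank 1: A-series; mu = 6 gives A_6.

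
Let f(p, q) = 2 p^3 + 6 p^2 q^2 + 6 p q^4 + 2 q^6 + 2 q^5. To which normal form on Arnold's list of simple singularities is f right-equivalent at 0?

E_8

The Hessian of f at 0 has rank 0. Corank 2; j^3 = 2*p^3 is a perfect cube, so E-series; the 5-jet and mu = 8 give E_8.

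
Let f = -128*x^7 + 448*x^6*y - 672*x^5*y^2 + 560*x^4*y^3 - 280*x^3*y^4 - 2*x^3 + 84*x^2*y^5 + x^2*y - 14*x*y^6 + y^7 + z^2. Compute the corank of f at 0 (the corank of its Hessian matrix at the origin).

2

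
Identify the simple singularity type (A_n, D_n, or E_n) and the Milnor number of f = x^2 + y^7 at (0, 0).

Type A6, Milnor number mu = 6.

The Hessian of f at 0 has rank 1. Corank 1: A-series; mu = 6 gives A_6.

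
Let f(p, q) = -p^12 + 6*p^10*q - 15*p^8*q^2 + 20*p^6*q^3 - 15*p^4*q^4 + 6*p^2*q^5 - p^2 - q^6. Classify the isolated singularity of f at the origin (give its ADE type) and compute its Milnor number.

The Hessian of f at 0 has rank 1. Corank 1: A-series; mu = 5 gives A_5.

Type A5, Milnor number mu = 5.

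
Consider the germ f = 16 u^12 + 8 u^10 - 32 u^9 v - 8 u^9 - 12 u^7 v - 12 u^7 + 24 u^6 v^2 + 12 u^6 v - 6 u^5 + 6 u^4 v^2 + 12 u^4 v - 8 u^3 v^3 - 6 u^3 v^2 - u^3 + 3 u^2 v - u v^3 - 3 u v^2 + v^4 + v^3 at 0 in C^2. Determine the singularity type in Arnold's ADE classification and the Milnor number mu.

Type E_7, Milnor number mu = 7.

The Hessian of f at 0 has rank 0. Corank 2; j^3 = -(u - v)^3 is a perfect cube, so E-series; the 4-jet and mu = 7 give E_7.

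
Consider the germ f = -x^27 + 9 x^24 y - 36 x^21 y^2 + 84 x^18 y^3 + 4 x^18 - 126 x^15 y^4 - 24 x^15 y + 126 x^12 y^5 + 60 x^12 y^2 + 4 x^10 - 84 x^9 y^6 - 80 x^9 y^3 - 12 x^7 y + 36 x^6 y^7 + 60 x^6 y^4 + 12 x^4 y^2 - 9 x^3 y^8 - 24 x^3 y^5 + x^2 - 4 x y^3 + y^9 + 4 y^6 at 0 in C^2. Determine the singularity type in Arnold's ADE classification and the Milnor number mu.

Type A_8, Milnor number mu = 8.

The Hessian of f at 0 is [[2, 0], [0, 0]] with rank 1, so corank 1. A Groebner basis of the Jacobian ideal J(f) in C{x,y} is {x^2*y^2, x^3, -x/2 + y^3}; counting standard monomials gives mu = 8. Corank 1: A-series; mu = 8 gives A_8.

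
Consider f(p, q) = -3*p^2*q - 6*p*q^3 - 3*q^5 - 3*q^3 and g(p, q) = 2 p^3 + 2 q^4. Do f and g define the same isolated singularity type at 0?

No.

The Hessian of f at 0 has rank 0. Corank 2; j^3 = -3*q*(p^2 + q^2) splits into three distinct lines over C (the quadratic factor has nonzero discriminant), so D_4. The Hessian of g at 0 has rank 0. Corank 2; j^3 = 2*p^3 is a perfect cube, so E-series; the 4-jet and mu = 6 give E_6. f is D_4 but g is E_6, hence not right-equivalent.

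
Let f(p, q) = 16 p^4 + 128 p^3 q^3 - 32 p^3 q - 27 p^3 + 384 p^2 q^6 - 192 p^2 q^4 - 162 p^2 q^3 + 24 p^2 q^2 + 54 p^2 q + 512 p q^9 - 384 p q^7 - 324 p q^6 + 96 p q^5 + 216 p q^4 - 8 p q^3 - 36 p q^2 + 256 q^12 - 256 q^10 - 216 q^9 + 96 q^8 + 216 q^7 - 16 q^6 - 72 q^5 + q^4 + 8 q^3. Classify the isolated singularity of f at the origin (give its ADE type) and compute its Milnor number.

Type E6, Milnor number mu = 6.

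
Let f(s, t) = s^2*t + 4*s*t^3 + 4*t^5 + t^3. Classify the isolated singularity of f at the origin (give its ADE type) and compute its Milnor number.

Type D_{4}, Milnor number mu = 4.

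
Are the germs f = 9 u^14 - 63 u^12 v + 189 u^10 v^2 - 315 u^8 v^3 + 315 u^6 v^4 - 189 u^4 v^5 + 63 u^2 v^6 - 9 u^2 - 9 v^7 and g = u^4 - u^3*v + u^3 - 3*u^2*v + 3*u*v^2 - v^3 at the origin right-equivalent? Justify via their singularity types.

No.

The Hessian of f at 0 is [[-18, 0], [0, 0]] with rank 1, so corank 1. A Groebner basis of the Jacobian ideal J(f) in C{u,v} is {v^6, u}; counting standard monomials gives mu = 6. Corank 1: A-series; mu = 6 gives A_6. The Hessian of g at 0 is [[0, 0], [0, 0]] with rank 0, so corank 2. A Groebner basis of the Jacobian ideal J(g) in C{u,v} is {3*u^2 - 6*u*v + v^4 + v^3 + 3*v^2, u^3 + 3*u^2 - 6*u*v + 3*v^2, u^2*v + 3*u^2 - 6*u*v + 3*v^2, 2*u^2 + u*v^2 - 4*u*v - v^3/3 + 2*v^2}; counting standard monomials gives mu = 7. Corank 2; j^3 = (u - v)^3 is a perfect cube, so E-series; the 4-jet and mu = 7 give E_7. f is A_6 but g is E_7, hence not right-equivalent.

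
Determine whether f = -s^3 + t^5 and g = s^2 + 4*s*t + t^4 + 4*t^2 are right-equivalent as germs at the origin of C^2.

The Hessian of f at 0 has rank 0. Corank 2; j^3 = -s^3 is a perfect cube, so E-series; the 5-jet and mu = 8 give E_8. The Hessian of g at 0 has rank 1. Corank 1: A-series; mu = 3 gives A_3. f is E_8 but g is A_3, hence not right-equivalent.

No.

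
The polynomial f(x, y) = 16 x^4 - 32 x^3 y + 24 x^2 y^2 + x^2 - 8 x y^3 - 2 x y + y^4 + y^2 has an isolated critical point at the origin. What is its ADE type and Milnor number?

The Hessian of f at 0 is [[2, -2], [-2, 2]] with rank 1, so corank 1. A Groebner basis of the Jacobian ideal J(f) in C{x,y} is {y^3, x - y}; counting standard monomials gives mu = 3. Corank 1: A-series; mu = 3 gives A_3.

Type A3, Milnor number mu = 3.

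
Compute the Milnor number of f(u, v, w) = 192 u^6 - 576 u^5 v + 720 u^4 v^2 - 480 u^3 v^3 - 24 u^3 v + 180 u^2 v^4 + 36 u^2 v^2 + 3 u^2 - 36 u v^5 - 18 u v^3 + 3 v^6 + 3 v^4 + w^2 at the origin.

3

The Hessian of f at 0 has rank 2. Corank 1: A-series; mu = 3 gives A_3.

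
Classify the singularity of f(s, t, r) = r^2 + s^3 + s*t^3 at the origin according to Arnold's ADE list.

The Hessian of f at 0 has rank 1. Corank 2; j^3 = s^3 is a perfect cube, so E-series; the 4-jet and mu = 7 give E_7.

E_7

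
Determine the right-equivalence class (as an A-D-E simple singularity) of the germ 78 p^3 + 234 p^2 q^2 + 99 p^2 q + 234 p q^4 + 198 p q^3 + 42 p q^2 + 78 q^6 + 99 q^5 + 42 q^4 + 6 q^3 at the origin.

D4

The Hessian of f at 0 has rank 0. Corank 2; j^3 = 3*(2*p + q)*(13*p^2 + 10*p*q + 2*q^2) splits into three distinct lines over C (the quadratic factor has nonzero discriminant), so D_4.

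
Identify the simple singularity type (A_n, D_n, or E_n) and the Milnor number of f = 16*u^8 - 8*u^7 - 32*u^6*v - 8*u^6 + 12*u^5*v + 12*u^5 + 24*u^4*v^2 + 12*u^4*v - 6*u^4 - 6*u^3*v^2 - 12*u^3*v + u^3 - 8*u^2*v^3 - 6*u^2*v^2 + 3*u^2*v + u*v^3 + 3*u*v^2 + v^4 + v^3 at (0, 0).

Type E7, Milnor number mu = 7.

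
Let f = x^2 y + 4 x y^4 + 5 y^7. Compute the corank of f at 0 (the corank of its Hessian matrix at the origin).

Hessian at 0 has rank 0.

2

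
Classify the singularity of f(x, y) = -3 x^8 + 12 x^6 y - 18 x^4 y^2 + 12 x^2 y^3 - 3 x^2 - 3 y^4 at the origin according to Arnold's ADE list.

The Hessian of f at 0 has rank 1. Corank 1: A-series; mu = 3 gives A_3.

A_3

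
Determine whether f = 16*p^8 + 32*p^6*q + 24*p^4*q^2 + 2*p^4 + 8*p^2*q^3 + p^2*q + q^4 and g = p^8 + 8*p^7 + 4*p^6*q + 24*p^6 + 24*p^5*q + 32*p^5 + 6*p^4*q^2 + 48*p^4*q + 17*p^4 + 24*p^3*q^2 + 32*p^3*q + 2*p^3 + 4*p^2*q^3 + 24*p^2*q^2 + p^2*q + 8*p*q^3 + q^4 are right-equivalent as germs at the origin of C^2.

The Hessian of f at 0 is [[0, 0], [0, 0]] with rank 0, so corank 2. A Groebner basis of the Jacobian ideal J(f) in C{p,q} is {p^3, p^2/4 + q^3, p*q}; counting standard monomials gives mu = 5. Corank 2; j^3 = p^2*q has shape L^2 M (L != M), so D-series; mu = 5 gives D_5. The Hessian of g at 0 is [[0, 0], [0, 0]] with rank 0, so corank 2. A Groebner basis of the Jacobian ideal J(g) in C{p,q} is {p*q^2, -p*q/8 + q^3, p^2 + p*q/2}; counting standard monomials gives mu = 5. Corank 2; j^3 = p^2*(2*p + q) has shape L^2 M (L != M), so D-series; mu = 5 gives D_5. Both have type D_5, hence right-equivalent.

Yes.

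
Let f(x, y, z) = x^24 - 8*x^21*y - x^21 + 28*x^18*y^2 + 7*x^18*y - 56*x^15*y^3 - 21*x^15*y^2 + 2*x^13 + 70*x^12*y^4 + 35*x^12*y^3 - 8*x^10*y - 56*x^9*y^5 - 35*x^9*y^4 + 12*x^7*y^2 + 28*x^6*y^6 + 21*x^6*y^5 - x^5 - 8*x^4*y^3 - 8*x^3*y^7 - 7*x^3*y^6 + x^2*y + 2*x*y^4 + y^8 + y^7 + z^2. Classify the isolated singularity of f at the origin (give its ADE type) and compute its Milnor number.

Type D_{9}, Milnor number mu = 9.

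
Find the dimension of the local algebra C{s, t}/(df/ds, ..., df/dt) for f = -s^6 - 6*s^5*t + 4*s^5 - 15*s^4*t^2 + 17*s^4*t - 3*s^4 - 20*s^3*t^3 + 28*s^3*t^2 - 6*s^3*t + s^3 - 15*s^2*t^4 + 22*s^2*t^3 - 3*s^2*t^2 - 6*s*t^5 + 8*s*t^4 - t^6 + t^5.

The Hessian of f at 0 is [[0, 0], [0, 0]] with rank 0, so corank 2. A Groebner basis of the Jacobian ideal J(f) in C{s,t} is {-s^2/8 + s*t^3 + s*t^2/4, s^2/2 - s*t^2 + t^4, s^3, s^2*t - s^2/4 + s*t^2/2}; counting standard monomials gives mu = 8. Corank 2; j^3 = s^3 is a perfect cube, so E-series; the 5-jet and mu = 8 give E_8.

8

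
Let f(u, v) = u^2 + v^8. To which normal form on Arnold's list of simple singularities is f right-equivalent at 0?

A_7

The Hessian of f at 0 is [[2, 0], [0, 0]] with rank 1, so corank 1. A Groebner basis of the Jacobian ideal J(f) in C{u,v} is {v^7, u}; counting standard monomials gives mu = 7. Corank 1: A-series; mu = 7 gives A_7.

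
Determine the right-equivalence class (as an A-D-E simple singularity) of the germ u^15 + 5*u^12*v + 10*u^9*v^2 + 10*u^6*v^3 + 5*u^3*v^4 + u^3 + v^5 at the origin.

The Hessian of f at 0 has rank 0. Corank 2; j^3 = u^3 is a perfect cube, so E-series; the 5-jet and mu = 8 give E_8.

E8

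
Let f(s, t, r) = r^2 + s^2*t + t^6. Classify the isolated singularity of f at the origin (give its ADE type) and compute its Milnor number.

Type D_{7}, Milnor number mu = 7.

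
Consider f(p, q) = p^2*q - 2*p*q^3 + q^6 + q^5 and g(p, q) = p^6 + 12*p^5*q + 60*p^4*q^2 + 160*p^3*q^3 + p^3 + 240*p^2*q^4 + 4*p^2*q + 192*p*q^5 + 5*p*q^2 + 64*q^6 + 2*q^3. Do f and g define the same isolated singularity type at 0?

Yes.

The Hessian of f at 0 has rank 0. Corank 2; j^3 = p^2*q has shape L^2 M (L != M), so D-series; mu = 7 gives D_7. The Hessian of g at 0 has rank 0. Corank 2; j^3 = (p + q)^2*(p + 2*q) has shape L^2 M (L != M), so D-series; mu = 7 gives D_7. Both have type D_7, hence right-equivalent.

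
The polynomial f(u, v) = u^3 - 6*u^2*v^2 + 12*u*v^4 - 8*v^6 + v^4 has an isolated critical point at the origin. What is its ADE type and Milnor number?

The Hessian of f at 0 is [[0, 0], [0, 0]] with rank 0, so corank 2. A Groebner basis of the Jacobian ideal J(f) in C{u,v} is {u^3, u^2*v, -u^2/4 + u*v^2, v^3}; counting standard monomials gives mu = 6. Corank 2; j^3 = u^3 is a perfect cube, so E-series; the 4-jet and mu = 6 give E_6.

Type E_{6}, Milnor number mu = 6.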